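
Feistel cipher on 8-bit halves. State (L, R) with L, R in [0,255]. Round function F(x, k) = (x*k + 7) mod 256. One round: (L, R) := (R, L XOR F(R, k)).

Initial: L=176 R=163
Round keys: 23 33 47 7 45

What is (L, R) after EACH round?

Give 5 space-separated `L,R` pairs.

Answer: 163,28 28,0 0,27 27,196 196,96

Derivation:
Round 1 (k=23): L=163 R=28
Round 2 (k=33): L=28 R=0
Round 3 (k=47): L=0 R=27
Round 4 (k=7): L=27 R=196
Round 5 (k=45): L=196 R=96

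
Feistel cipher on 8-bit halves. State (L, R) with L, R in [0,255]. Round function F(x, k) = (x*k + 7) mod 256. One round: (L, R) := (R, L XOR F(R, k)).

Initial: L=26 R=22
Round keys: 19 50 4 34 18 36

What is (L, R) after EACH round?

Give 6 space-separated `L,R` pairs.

Answer: 22,179 179,235 235,0 0,236 236,159 159,143

Derivation:
Round 1 (k=19): L=22 R=179
Round 2 (k=50): L=179 R=235
Round 3 (k=4): L=235 R=0
Round 4 (k=34): L=0 R=236
Round 5 (k=18): L=236 R=159
Round 6 (k=36): L=159 R=143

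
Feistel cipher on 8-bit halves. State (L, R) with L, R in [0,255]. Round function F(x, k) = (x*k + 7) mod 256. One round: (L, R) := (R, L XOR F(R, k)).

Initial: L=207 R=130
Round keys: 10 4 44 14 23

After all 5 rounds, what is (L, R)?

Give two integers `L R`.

Round 1 (k=10): L=130 R=212
Round 2 (k=4): L=212 R=213
Round 3 (k=44): L=213 R=119
Round 4 (k=14): L=119 R=92
Round 5 (k=23): L=92 R=60

Answer: 92 60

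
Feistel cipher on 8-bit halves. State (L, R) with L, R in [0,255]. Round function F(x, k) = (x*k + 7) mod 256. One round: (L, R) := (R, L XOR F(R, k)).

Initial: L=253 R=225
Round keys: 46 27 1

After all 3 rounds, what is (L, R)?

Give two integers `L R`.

Round 1 (k=46): L=225 R=136
Round 2 (k=27): L=136 R=190
Round 3 (k=1): L=190 R=77

Answer: 190 77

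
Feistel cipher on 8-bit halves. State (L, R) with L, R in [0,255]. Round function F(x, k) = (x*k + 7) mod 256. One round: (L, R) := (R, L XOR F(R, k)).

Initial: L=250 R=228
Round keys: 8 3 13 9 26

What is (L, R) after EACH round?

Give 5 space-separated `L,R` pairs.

Round 1 (k=8): L=228 R=221
Round 2 (k=3): L=221 R=122
Round 3 (k=13): L=122 R=228
Round 4 (k=9): L=228 R=113
Round 5 (k=26): L=113 R=101

Answer: 228,221 221,122 122,228 228,113 113,101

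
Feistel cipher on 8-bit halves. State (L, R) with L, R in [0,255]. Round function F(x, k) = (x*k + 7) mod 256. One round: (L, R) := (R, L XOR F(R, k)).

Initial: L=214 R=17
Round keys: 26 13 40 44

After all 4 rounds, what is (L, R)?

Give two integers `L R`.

Answer: 104 196

Derivation:
Round 1 (k=26): L=17 R=23
Round 2 (k=13): L=23 R=35
Round 3 (k=40): L=35 R=104
Round 4 (k=44): L=104 R=196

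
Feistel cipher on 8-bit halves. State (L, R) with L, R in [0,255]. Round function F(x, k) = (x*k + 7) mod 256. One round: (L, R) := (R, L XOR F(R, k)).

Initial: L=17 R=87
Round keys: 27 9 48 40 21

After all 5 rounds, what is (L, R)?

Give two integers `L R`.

Round 1 (k=27): L=87 R=37
Round 2 (k=9): L=37 R=3
Round 3 (k=48): L=3 R=178
Round 4 (k=40): L=178 R=212
Round 5 (k=21): L=212 R=217

Answer: 212 217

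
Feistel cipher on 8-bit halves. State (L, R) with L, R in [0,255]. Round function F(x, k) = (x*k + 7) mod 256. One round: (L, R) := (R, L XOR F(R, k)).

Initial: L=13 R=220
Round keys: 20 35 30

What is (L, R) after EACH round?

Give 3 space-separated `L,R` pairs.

Round 1 (k=20): L=220 R=58
Round 2 (k=35): L=58 R=41
Round 3 (k=30): L=41 R=239

Answer: 220,58 58,41 41,239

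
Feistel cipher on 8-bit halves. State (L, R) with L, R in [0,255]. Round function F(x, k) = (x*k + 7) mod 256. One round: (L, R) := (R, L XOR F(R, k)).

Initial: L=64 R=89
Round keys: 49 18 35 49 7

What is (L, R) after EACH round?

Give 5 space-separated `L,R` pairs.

Round 1 (k=49): L=89 R=80
Round 2 (k=18): L=80 R=254
Round 3 (k=35): L=254 R=145
Round 4 (k=49): L=145 R=54
Round 5 (k=7): L=54 R=16

Answer: 89,80 80,254 254,145 145,54 54,16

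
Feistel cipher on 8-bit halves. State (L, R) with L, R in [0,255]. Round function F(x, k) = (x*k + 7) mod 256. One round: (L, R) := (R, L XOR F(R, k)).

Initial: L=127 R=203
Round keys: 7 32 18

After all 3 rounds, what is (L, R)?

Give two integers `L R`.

Answer: 172 244

Derivation:
Round 1 (k=7): L=203 R=235
Round 2 (k=32): L=235 R=172
Round 3 (k=18): L=172 R=244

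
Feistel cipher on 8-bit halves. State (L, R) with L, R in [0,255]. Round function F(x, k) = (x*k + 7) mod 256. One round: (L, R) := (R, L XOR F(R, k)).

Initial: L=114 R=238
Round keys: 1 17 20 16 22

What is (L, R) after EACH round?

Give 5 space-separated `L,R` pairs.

Answer: 238,135 135,16 16,192 192,23 23,193

Derivation:
Round 1 (k=1): L=238 R=135
Round 2 (k=17): L=135 R=16
Round 3 (k=20): L=16 R=192
Round 4 (k=16): L=192 R=23
Round 5 (k=22): L=23 R=193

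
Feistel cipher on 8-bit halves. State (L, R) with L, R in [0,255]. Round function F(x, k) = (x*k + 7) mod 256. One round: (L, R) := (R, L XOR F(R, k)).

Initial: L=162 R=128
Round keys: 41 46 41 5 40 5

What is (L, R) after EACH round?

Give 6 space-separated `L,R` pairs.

Round 1 (k=41): L=128 R=37
Round 2 (k=46): L=37 R=45
Round 3 (k=41): L=45 R=25
Round 4 (k=5): L=25 R=169
Round 5 (k=40): L=169 R=118
Round 6 (k=5): L=118 R=252

Answer: 128,37 37,45 45,25 25,169 169,118 118,252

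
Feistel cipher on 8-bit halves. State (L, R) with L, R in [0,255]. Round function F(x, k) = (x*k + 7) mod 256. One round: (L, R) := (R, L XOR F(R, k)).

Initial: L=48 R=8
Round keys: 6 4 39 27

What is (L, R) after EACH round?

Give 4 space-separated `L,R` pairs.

Answer: 8,7 7,43 43,147 147,163

Derivation:
Round 1 (k=6): L=8 R=7
Round 2 (k=4): L=7 R=43
Round 3 (k=39): L=43 R=147
Round 4 (k=27): L=147 R=163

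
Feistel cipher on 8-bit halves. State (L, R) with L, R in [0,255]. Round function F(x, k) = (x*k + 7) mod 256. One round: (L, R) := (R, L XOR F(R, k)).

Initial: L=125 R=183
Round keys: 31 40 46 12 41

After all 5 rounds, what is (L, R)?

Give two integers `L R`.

Answer: 135 252

Derivation:
Round 1 (k=31): L=183 R=77
Round 2 (k=40): L=77 R=184
Round 3 (k=46): L=184 R=90
Round 4 (k=12): L=90 R=135
Round 5 (k=41): L=135 R=252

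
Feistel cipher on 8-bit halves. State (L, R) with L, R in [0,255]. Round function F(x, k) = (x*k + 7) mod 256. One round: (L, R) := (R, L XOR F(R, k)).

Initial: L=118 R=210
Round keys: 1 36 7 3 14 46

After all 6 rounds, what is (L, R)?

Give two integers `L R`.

Answer: 80 12

Derivation:
Round 1 (k=1): L=210 R=175
Round 2 (k=36): L=175 R=113
Round 3 (k=7): L=113 R=177
Round 4 (k=3): L=177 R=107
Round 5 (k=14): L=107 R=80
Round 6 (k=46): L=80 R=12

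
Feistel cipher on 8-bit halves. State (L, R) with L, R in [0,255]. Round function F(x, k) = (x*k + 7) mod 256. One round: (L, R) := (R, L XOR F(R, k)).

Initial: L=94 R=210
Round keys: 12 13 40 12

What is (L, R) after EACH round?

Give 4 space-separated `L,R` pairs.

Answer: 210,129 129,70 70,118 118,201

Derivation:
Round 1 (k=12): L=210 R=129
Round 2 (k=13): L=129 R=70
Round 3 (k=40): L=70 R=118
Round 4 (k=12): L=118 R=201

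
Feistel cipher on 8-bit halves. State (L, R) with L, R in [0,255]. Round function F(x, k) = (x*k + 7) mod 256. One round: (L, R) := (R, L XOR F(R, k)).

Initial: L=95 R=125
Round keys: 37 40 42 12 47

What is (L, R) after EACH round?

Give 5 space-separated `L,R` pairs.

Answer: 125,71 71,98 98,92 92,53 53,158

Derivation:
Round 1 (k=37): L=125 R=71
Round 2 (k=40): L=71 R=98
Round 3 (k=42): L=98 R=92
Round 4 (k=12): L=92 R=53
Round 5 (k=47): L=53 R=158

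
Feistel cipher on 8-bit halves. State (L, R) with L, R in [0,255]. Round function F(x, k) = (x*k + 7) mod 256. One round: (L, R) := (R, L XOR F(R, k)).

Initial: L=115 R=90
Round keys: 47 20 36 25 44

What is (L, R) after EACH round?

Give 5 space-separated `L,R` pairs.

Answer: 90,254 254,133 133,69 69,65 65,118

Derivation:
Round 1 (k=47): L=90 R=254
Round 2 (k=20): L=254 R=133
Round 3 (k=36): L=133 R=69
Round 4 (k=25): L=69 R=65
Round 5 (k=44): L=65 R=118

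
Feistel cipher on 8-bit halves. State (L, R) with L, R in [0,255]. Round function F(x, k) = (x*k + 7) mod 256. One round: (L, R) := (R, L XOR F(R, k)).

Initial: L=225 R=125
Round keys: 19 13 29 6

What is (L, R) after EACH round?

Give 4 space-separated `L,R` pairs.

Round 1 (k=19): L=125 R=175
Round 2 (k=13): L=175 R=151
Round 3 (k=29): L=151 R=141
Round 4 (k=6): L=141 R=194

Answer: 125,175 175,151 151,141 141,194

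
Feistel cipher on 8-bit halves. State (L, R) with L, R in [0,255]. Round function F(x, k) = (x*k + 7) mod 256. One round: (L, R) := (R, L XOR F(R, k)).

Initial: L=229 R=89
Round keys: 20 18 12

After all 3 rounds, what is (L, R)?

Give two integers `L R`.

Round 1 (k=20): L=89 R=30
Round 2 (k=18): L=30 R=122
Round 3 (k=12): L=122 R=161

Answer: 122 161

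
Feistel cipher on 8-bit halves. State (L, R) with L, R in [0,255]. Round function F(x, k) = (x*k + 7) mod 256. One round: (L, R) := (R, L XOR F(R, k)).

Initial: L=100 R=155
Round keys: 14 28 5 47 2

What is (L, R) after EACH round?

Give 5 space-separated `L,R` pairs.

Answer: 155,229 229,136 136,74 74,21 21,123

Derivation:
Round 1 (k=14): L=155 R=229
Round 2 (k=28): L=229 R=136
Round 3 (k=5): L=136 R=74
Round 4 (k=47): L=74 R=21
Round 5 (k=2): L=21 R=123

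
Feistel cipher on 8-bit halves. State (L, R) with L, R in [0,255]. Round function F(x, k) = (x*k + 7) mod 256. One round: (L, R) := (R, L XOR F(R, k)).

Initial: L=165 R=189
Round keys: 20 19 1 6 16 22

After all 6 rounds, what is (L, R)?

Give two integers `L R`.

Answer: 106 90

Derivation:
Round 1 (k=20): L=189 R=110
Round 2 (k=19): L=110 R=140
Round 3 (k=1): L=140 R=253
Round 4 (k=6): L=253 R=121
Round 5 (k=16): L=121 R=106
Round 6 (k=22): L=106 R=90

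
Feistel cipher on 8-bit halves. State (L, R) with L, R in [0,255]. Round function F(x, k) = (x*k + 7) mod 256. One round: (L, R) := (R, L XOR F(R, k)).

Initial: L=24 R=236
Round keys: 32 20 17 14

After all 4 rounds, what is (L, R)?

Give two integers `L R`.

Round 1 (k=32): L=236 R=159
Round 2 (k=20): L=159 R=159
Round 3 (k=17): L=159 R=9
Round 4 (k=14): L=9 R=26

Answer: 9 26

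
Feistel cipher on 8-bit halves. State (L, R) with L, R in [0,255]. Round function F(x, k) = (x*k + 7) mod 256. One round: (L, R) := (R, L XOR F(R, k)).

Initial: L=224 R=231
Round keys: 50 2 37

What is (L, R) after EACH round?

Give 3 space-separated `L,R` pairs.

Answer: 231,197 197,118 118,208

Derivation:
Round 1 (k=50): L=231 R=197
Round 2 (k=2): L=197 R=118
Round 3 (k=37): L=118 R=208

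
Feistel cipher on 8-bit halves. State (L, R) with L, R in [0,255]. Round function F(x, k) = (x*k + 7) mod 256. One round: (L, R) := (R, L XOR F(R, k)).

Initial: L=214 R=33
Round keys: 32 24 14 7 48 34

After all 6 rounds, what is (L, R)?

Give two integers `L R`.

Round 1 (k=32): L=33 R=241
Round 2 (k=24): L=241 R=190
Round 3 (k=14): L=190 R=154
Round 4 (k=7): L=154 R=131
Round 5 (k=48): L=131 R=13
Round 6 (k=34): L=13 R=66

Answer: 13 66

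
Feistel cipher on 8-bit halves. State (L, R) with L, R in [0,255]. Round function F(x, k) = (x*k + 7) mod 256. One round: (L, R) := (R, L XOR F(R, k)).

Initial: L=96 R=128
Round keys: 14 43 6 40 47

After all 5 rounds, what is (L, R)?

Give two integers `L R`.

Answer: 19 28

Derivation:
Round 1 (k=14): L=128 R=103
Round 2 (k=43): L=103 R=212
Round 3 (k=6): L=212 R=152
Round 4 (k=40): L=152 R=19
Round 5 (k=47): L=19 R=28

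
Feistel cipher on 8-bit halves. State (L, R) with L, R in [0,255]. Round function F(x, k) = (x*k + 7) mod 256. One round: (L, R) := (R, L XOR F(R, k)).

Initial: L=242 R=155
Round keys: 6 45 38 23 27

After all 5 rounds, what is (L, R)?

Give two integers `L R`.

Answer: 212 109

Derivation:
Round 1 (k=6): L=155 R=91
Round 2 (k=45): L=91 R=157
Round 3 (k=38): L=157 R=14
Round 4 (k=23): L=14 R=212
Round 5 (k=27): L=212 R=109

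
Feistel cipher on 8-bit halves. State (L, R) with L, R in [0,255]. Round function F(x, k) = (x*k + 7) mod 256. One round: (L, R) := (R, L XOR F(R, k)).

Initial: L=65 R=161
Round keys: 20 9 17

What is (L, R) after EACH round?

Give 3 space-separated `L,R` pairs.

Round 1 (k=20): L=161 R=218
Round 2 (k=9): L=218 R=16
Round 3 (k=17): L=16 R=205

Answer: 161,218 218,16 16,205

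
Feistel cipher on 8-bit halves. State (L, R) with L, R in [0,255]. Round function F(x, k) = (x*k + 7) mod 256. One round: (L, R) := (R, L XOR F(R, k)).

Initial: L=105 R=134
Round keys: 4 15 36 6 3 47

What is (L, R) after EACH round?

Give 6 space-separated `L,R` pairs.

Answer: 134,118 118,119 119,181 181,50 50,40 40,109

Derivation:
Round 1 (k=4): L=134 R=118
Round 2 (k=15): L=118 R=119
Round 3 (k=36): L=119 R=181
Round 4 (k=6): L=181 R=50
Round 5 (k=3): L=50 R=40
Round 6 (k=47): L=40 R=109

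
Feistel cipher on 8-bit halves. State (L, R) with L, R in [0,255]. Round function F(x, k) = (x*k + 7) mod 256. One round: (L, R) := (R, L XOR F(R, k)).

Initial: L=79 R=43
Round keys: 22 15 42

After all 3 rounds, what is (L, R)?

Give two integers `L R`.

Round 1 (k=22): L=43 R=246
Round 2 (k=15): L=246 R=90
Round 3 (k=42): L=90 R=61

Answer: 90 61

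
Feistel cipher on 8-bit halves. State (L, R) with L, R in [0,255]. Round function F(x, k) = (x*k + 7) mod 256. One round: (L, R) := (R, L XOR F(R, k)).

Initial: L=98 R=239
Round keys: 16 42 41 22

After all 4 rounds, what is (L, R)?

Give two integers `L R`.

Answer: 152 129

Derivation:
Round 1 (k=16): L=239 R=149
Round 2 (k=42): L=149 R=150
Round 3 (k=41): L=150 R=152
Round 4 (k=22): L=152 R=129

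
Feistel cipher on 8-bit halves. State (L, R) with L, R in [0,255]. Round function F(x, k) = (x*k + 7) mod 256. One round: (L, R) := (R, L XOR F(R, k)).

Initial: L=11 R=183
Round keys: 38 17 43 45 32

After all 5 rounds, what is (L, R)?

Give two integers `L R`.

Answer: 152 68

Derivation:
Round 1 (k=38): L=183 R=58
Round 2 (k=17): L=58 R=86
Round 3 (k=43): L=86 R=67
Round 4 (k=45): L=67 R=152
Round 5 (k=32): L=152 R=68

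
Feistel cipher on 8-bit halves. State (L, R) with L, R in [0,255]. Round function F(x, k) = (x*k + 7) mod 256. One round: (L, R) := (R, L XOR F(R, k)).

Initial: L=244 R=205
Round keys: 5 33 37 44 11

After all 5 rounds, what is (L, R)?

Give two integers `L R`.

Answer: 61 23

Derivation:
Round 1 (k=5): L=205 R=252
Round 2 (k=33): L=252 R=78
Round 3 (k=37): L=78 R=177
Round 4 (k=44): L=177 R=61
Round 5 (k=11): L=61 R=23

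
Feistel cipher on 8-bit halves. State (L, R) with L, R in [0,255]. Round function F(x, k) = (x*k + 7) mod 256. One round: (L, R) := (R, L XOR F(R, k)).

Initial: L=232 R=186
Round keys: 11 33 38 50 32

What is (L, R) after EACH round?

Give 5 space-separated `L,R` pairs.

Answer: 186,237 237,46 46,54 54,189 189,145

Derivation:
Round 1 (k=11): L=186 R=237
Round 2 (k=33): L=237 R=46
Round 3 (k=38): L=46 R=54
Round 4 (k=50): L=54 R=189
Round 5 (k=32): L=189 R=145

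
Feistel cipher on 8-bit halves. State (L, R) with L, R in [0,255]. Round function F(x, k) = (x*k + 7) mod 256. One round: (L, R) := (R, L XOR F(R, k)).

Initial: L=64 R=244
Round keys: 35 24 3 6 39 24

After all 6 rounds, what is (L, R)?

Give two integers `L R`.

Round 1 (k=35): L=244 R=35
Round 2 (k=24): L=35 R=187
Round 3 (k=3): L=187 R=27
Round 4 (k=6): L=27 R=18
Round 5 (k=39): L=18 R=222
Round 6 (k=24): L=222 R=197

Answer: 222 197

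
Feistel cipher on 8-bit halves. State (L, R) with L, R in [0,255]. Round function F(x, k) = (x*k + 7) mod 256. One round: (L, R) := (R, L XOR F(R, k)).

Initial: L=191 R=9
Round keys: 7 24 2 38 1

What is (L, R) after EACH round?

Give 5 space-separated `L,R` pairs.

Answer: 9,249 249,86 86,74 74,85 85,22

Derivation:
Round 1 (k=7): L=9 R=249
Round 2 (k=24): L=249 R=86
Round 3 (k=2): L=86 R=74
Round 4 (k=38): L=74 R=85
Round 5 (k=1): L=85 R=22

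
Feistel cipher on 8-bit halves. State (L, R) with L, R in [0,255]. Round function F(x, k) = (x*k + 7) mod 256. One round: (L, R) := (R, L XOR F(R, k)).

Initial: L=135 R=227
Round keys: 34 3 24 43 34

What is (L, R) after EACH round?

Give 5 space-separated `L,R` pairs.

Answer: 227,170 170,230 230,61 61,160 160,122

Derivation:
Round 1 (k=34): L=227 R=170
Round 2 (k=3): L=170 R=230
Round 3 (k=24): L=230 R=61
Round 4 (k=43): L=61 R=160
Round 5 (k=34): L=160 R=122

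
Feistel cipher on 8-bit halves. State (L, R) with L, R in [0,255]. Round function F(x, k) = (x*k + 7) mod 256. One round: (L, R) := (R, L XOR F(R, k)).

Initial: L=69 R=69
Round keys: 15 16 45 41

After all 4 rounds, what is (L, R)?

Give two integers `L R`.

Round 1 (k=15): L=69 R=87
Round 2 (k=16): L=87 R=50
Round 3 (k=45): L=50 R=134
Round 4 (k=41): L=134 R=79

Answer: 134 79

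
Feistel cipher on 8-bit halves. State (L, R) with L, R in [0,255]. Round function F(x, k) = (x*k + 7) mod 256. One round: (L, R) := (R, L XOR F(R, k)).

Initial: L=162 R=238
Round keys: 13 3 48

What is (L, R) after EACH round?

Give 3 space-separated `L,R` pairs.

Answer: 238,191 191,170 170,88

Derivation:
Round 1 (k=13): L=238 R=191
Round 2 (k=3): L=191 R=170
Round 3 (k=48): L=170 R=88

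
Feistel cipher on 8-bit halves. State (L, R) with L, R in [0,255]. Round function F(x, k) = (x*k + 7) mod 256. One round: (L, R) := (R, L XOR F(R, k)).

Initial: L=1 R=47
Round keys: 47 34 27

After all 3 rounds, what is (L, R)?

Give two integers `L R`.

Answer: 86 176

Derivation:
Round 1 (k=47): L=47 R=169
Round 2 (k=34): L=169 R=86
Round 3 (k=27): L=86 R=176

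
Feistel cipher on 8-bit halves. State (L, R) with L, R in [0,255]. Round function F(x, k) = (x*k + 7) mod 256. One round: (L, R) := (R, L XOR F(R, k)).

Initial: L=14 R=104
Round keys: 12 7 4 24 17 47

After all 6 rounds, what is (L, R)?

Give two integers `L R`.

Round 1 (k=12): L=104 R=233
Round 2 (k=7): L=233 R=14
Round 3 (k=4): L=14 R=214
Round 4 (k=24): L=214 R=25
Round 5 (k=17): L=25 R=102
Round 6 (k=47): L=102 R=216

Answer: 102 216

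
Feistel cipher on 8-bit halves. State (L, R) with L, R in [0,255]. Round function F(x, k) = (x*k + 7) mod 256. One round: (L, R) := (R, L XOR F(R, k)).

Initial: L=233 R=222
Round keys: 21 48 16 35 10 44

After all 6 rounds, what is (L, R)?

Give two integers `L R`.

Round 1 (k=21): L=222 R=212
Round 2 (k=48): L=212 R=25
Round 3 (k=16): L=25 R=67
Round 4 (k=35): L=67 R=41
Round 5 (k=10): L=41 R=226
Round 6 (k=44): L=226 R=246

Answer: 226 246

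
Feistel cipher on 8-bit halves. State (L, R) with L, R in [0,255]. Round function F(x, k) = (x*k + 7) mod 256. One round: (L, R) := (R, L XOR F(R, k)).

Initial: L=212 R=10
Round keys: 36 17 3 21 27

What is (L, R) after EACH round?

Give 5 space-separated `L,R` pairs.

Answer: 10,187 187,120 120,212 212,19 19,220

Derivation:
Round 1 (k=36): L=10 R=187
Round 2 (k=17): L=187 R=120
Round 3 (k=3): L=120 R=212
Round 4 (k=21): L=212 R=19
Round 5 (k=27): L=19 R=220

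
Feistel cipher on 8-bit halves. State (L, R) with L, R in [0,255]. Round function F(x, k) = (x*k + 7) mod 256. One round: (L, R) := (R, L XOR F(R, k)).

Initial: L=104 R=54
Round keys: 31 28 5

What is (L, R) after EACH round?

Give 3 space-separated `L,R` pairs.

Answer: 54,249 249,117 117,169

Derivation:
Round 1 (k=31): L=54 R=249
Round 2 (k=28): L=249 R=117
Round 3 (k=5): L=117 R=169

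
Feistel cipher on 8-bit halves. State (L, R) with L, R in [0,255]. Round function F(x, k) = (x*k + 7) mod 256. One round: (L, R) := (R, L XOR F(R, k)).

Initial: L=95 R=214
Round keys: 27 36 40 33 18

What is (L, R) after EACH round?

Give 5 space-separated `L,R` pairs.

Round 1 (k=27): L=214 R=198
Round 2 (k=36): L=198 R=9
Round 3 (k=40): L=9 R=169
Round 4 (k=33): L=169 R=217
Round 5 (k=18): L=217 R=224

Answer: 214,198 198,9 9,169 169,217 217,224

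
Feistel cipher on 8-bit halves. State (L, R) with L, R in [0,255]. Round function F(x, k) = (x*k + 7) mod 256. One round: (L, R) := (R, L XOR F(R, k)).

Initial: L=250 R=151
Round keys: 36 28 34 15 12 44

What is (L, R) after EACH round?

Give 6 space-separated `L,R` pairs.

Answer: 151,185 185,212 212,150 150,5 5,213 213,166

Derivation:
Round 1 (k=36): L=151 R=185
Round 2 (k=28): L=185 R=212
Round 3 (k=34): L=212 R=150
Round 4 (k=15): L=150 R=5
Round 5 (k=12): L=5 R=213
Round 6 (k=44): L=213 R=166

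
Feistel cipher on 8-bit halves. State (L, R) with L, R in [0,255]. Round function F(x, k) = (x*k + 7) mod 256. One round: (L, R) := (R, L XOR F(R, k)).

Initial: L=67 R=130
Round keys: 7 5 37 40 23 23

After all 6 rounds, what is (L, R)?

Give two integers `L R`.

Answer: 155 164

Derivation:
Round 1 (k=7): L=130 R=214
Round 2 (k=5): L=214 R=183
Round 3 (k=37): L=183 R=172
Round 4 (k=40): L=172 R=80
Round 5 (k=23): L=80 R=155
Round 6 (k=23): L=155 R=164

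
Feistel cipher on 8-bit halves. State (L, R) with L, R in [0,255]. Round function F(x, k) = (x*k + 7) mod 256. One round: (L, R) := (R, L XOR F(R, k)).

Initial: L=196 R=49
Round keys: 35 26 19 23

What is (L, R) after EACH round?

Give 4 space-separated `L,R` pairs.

Round 1 (k=35): L=49 R=126
Round 2 (k=26): L=126 R=226
Round 3 (k=19): L=226 R=179
Round 4 (k=23): L=179 R=254

Answer: 49,126 126,226 226,179 179,254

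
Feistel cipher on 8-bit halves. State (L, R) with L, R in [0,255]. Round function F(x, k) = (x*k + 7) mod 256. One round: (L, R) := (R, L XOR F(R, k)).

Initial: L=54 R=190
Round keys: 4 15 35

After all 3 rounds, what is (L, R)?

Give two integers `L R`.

Round 1 (k=4): L=190 R=201
Round 2 (k=15): L=201 R=112
Round 3 (k=35): L=112 R=158

Answer: 112 158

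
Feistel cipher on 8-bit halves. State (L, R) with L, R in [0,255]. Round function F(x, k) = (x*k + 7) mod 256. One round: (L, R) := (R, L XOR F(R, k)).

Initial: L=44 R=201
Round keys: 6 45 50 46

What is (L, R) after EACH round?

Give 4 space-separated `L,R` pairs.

Answer: 201,145 145,77 77,128 128,74

Derivation:
Round 1 (k=6): L=201 R=145
Round 2 (k=45): L=145 R=77
Round 3 (k=50): L=77 R=128
Round 4 (k=46): L=128 R=74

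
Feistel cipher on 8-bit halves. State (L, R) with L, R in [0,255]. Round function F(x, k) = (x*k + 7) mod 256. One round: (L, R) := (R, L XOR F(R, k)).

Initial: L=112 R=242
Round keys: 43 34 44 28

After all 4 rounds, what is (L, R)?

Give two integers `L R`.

Answer: 150 252

Derivation:
Round 1 (k=43): L=242 R=221
Round 2 (k=34): L=221 R=147
Round 3 (k=44): L=147 R=150
Round 4 (k=28): L=150 R=252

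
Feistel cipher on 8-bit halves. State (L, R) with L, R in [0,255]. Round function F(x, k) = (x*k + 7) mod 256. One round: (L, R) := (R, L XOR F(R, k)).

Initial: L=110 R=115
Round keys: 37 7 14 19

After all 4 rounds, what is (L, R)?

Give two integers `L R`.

Answer: 103 160

Derivation:
Round 1 (k=37): L=115 R=200
Round 2 (k=7): L=200 R=12
Round 3 (k=14): L=12 R=103
Round 4 (k=19): L=103 R=160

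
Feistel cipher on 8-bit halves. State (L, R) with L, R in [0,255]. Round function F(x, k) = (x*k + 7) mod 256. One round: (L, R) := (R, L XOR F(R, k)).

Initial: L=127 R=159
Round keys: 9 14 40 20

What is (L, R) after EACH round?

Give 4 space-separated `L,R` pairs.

Round 1 (k=9): L=159 R=225
Round 2 (k=14): L=225 R=202
Round 3 (k=40): L=202 R=118
Round 4 (k=20): L=118 R=245

Answer: 159,225 225,202 202,118 118,245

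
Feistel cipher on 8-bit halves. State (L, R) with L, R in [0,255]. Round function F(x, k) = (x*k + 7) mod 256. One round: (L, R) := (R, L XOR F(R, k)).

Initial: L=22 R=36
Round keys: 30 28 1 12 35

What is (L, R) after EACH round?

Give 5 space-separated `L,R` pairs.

Answer: 36,41 41,167 167,135 135,252 252,252

Derivation:
Round 1 (k=30): L=36 R=41
Round 2 (k=28): L=41 R=167
Round 3 (k=1): L=167 R=135
Round 4 (k=12): L=135 R=252
Round 5 (k=35): L=252 R=252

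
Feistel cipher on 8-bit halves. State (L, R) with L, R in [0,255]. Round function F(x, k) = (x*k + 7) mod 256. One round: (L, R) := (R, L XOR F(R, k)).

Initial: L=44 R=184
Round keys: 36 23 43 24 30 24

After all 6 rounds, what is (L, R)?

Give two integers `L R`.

Answer: 225 100

Derivation:
Round 1 (k=36): L=184 R=203
Round 2 (k=23): L=203 R=252
Round 3 (k=43): L=252 R=144
Round 4 (k=24): L=144 R=123
Round 5 (k=30): L=123 R=225
Round 6 (k=24): L=225 R=100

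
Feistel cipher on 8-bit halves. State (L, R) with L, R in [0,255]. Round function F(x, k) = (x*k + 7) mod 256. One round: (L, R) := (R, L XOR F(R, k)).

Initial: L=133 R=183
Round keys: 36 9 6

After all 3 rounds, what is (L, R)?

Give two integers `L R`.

Round 1 (k=36): L=183 R=70
Round 2 (k=9): L=70 R=202
Round 3 (k=6): L=202 R=133

Answer: 202 133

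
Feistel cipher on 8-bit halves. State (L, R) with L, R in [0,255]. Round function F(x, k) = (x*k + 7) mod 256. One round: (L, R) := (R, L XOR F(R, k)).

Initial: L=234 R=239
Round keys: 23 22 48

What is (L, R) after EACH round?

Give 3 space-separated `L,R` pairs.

Round 1 (k=23): L=239 R=106
Round 2 (k=22): L=106 R=204
Round 3 (k=48): L=204 R=45

Answer: 239,106 106,204 204,45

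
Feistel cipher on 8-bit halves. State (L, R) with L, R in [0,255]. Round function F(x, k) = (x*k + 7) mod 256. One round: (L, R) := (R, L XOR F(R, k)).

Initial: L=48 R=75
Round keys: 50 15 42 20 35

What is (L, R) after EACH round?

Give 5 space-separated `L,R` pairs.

Round 1 (k=50): L=75 R=157
Round 2 (k=15): L=157 R=113
Round 3 (k=42): L=113 R=12
Round 4 (k=20): L=12 R=134
Round 5 (k=35): L=134 R=85

Answer: 75,157 157,113 113,12 12,134 134,85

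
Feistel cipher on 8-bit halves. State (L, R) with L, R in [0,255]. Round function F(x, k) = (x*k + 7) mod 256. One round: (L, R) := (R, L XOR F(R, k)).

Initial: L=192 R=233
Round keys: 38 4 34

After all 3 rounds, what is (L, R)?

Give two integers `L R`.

Answer: 146 54

Derivation:
Round 1 (k=38): L=233 R=93
Round 2 (k=4): L=93 R=146
Round 3 (k=34): L=146 R=54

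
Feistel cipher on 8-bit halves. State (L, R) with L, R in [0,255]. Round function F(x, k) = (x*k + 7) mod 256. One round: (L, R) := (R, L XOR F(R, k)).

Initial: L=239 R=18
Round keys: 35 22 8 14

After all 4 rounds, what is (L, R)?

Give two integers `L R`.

Round 1 (k=35): L=18 R=146
Round 2 (k=22): L=146 R=129
Round 3 (k=8): L=129 R=157
Round 4 (k=14): L=157 R=28

Answer: 157 28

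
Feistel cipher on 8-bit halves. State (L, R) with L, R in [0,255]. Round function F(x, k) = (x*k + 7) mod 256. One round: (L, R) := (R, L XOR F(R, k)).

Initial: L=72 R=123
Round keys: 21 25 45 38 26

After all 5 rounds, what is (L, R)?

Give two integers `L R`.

Answer: 143 62

Derivation:
Round 1 (k=21): L=123 R=86
Round 2 (k=25): L=86 R=22
Round 3 (k=45): L=22 R=179
Round 4 (k=38): L=179 R=143
Round 5 (k=26): L=143 R=62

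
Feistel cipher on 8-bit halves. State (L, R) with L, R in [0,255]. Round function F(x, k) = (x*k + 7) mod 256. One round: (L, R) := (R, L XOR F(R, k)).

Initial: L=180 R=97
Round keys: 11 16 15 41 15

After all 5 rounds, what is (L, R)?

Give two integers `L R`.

Answer: 0 224

Derivation:
Round 1 (k=11): L=97 R=134
Round 2 (k=16): L=134 R=6
Round 3 (k=15): L=6 R=231
Round 4 (k=41): L=231 R=0
Round 5 (k=15): L=0 R=224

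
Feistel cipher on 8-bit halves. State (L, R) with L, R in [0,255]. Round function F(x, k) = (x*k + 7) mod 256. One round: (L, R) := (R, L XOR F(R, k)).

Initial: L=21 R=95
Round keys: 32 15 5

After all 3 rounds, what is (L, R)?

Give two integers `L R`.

Answer: 106 235

Derivation:
Round 1 (k=32): L=95 R=242
Round 2 (k=15): L=242 R=106
Round 3 (k=5): L=106 R=235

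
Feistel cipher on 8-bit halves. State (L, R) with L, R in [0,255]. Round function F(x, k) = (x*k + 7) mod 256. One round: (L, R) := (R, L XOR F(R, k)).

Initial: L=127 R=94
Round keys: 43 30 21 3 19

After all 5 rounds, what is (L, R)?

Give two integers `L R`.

Answer: 68 221

Derivation:
Round 1 (k=43): L=94 R=174
Round 2 (k=30): L=174 R=53
Round 3 (k=21): L=53 R=206
Round 4 (k=3): L=206 R=68
Round 5 (k=19): L=68 R=221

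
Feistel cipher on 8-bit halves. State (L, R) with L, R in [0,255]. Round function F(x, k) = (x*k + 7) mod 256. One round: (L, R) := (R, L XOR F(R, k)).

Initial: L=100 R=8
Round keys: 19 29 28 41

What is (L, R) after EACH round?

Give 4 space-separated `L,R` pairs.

Round 1 (k=19): L=8 R=251
Round 2 (k=29): L=251 R=126
Round 3 (k=28): L=126 R=52
Round 4 (k=41): L=52 R=37

Answer: 8,251 251,126 126,52 52,37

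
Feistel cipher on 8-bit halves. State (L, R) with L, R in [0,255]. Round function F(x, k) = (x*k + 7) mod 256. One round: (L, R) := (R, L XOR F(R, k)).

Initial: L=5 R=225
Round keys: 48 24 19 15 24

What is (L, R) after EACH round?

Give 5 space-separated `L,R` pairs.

Answer: 225,50 50,86 86,91 91,10 10,172

Derivation:
Round 1 (k=48): L=225 R=50
Round 2 (k=24): L=50 R=86
Round 3 (k=19): L=86 R=91
Round 4 (k=15): L=91 R=10
Round 5 (k=24): L=10 R=172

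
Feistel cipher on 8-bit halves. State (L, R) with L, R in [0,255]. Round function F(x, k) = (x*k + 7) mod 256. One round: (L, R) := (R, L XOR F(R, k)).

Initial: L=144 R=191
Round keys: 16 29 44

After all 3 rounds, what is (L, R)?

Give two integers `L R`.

Answer: 13 36

Derivation:
Round 1 (k=16): L=191 R=103
Round 2 (k=29): L=103 R=13
Round 3 (k=44): L=13 R=36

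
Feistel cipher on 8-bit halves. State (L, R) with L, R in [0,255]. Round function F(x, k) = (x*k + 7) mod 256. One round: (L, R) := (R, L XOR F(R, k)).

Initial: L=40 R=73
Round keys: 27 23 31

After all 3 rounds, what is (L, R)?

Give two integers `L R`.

Round 1 (k=27): L=73 R=146
Round 2 (k=23): L=146 R=108
Round 3 (k=31): L=108 R=137

Answer: 108 137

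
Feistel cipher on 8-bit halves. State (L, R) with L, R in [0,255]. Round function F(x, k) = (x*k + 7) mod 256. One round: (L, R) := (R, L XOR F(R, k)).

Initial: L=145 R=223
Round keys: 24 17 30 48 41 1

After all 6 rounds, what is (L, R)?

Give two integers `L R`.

Answer: 113 181

Derivation:
Round 1 (k=24): L=223 R=126
Round 2 (k=17): L=126 R=186
Round 3 (k=30): L=186 R=173
Round 4 (k=48): L=173 R=205
Round 5 (k=41): L=205 R=113
Round 6 (k=1): L=113 R=181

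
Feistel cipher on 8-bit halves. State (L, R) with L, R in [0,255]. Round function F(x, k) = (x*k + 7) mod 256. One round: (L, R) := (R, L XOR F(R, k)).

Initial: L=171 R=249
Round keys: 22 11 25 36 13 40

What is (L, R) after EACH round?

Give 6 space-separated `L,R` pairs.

Round 1 (k=22): L=249 R=198
Round 2 (k=11): L=198 R=112
Round 3 (k=25): L=112 R=49
Round 4 (k=36): L=49 R=155
Round 5 (k=13): L=155 R=215
Round 6 (k=40): L=215 R=4

Answer: 249,198 198,112 112,49 49,155 155,215 215,4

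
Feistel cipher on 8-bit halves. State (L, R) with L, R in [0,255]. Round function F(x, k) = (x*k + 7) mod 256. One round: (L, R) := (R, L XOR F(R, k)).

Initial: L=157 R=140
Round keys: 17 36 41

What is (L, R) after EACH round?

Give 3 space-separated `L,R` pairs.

Round 1 (k=17): L=140 R=206
Round 2 (k=36): L=206 R=115
Round 3 (k=41): L=115 R=188

Answer: 140,206 206,115 115,188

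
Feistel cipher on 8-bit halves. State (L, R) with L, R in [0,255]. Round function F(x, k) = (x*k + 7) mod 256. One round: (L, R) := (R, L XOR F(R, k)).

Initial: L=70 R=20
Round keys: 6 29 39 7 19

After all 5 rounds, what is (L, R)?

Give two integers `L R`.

Round 1 (k=6): L=20 R=57
Round 2 (k=29): L=57 R=104
Round 3 (k=39): L=104 R=230
Round 4 (k=7): L=230 R=57
Round 5 (k=19): L=57 R=164

Answer: 57 164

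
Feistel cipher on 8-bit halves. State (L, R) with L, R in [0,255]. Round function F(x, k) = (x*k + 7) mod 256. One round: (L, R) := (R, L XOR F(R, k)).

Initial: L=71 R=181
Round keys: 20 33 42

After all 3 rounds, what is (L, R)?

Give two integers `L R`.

Answer: 70 239

Derivation:
Round 1 (k=20): L=181 R=108
Round 2 (k=33): L=108 R=70
Round 3 (k=42): L=70 R=239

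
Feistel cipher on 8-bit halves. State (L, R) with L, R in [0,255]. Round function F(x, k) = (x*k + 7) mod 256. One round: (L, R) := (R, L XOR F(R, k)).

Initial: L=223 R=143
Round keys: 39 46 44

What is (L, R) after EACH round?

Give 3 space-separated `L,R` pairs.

Round 1 (k=39): L=143 R=15
Round 2 (k=46): L=15 R=54
Round 3 (k=44): L=54 R=64

Answer: 143,15 15,54 54,64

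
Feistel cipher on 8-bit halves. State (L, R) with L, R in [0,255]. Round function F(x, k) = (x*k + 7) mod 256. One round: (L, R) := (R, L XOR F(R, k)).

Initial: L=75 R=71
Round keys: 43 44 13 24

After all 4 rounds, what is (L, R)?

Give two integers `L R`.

Answer: 76 187

Derivation:
Round 1 (k=43): L=71 R=191
Round 2 (k=44): L=191 R=156
Round 3 (k=13): L=156 R=76
Round 4 (k=24): L=76 R=187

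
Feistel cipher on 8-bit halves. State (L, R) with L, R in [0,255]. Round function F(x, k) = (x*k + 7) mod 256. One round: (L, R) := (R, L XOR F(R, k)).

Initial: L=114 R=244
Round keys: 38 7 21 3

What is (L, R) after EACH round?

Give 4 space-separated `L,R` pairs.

Answer: 244,77 77,214 214,216 216,89

Derivation:
Round 1 (k=38): L=244 R=77
Round 2 (k=7): L=77 R=214
Round 3 (k=21): L=214 R=216
Round 4 (k=3): L=216 R=89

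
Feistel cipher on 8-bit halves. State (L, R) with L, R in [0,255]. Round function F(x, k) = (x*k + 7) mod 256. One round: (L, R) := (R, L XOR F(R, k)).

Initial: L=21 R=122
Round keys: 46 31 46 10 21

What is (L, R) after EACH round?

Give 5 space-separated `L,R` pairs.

Round 1 (k=46): L=122 R=230
Round 2 (k=31): L=230 R=155
Round 3 (k=46): L=155 R=7
Round 4 (k=10): L=7 R=214
Round 5 (k=21): L=214 R=146

Answer: 122,230 230,155 155,7 7,214 214,146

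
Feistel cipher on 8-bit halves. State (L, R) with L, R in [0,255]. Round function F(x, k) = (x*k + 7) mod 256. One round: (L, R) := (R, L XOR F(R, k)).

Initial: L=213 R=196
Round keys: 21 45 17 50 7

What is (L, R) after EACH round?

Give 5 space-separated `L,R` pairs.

Answer: 196,206 206,249 249,94 94,154 154,99

Derivation:
Round 1 (k=21): L=196 R=206
Round 2 (k=45): L=206 R=249
Round 3 (k=17): L=249 R=94
Round 4 (k=50): L=94 R=154
Round 5 (k=7): L=154 R=99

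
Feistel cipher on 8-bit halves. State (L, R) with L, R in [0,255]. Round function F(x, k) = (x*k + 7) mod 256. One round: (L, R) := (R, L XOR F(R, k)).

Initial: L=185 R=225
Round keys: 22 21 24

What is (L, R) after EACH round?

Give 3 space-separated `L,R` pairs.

Round 1 (k=22): L=225 R=228
Round 2 (k=21): L=228 R=90
Round 3 (k=24): L=90 R=147

Answer: 225,228 228,90 90,147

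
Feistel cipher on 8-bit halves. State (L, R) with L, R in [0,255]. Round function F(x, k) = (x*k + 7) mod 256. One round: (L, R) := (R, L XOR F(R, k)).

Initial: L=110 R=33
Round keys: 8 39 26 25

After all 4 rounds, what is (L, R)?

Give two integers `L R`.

Round 1 (k=8): L=33 R=97
Round 2 (k=39): L=97 R=239
Round 3 (k=26): L=239 R=44
Round 4 (k=25): L=44 R=188

Answer: 44 188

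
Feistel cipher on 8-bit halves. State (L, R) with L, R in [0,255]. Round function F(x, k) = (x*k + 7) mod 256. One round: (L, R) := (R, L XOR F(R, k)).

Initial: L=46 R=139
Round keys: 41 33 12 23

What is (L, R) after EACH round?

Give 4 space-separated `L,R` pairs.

Answer: 139,100 100,96 96,227 227,12

Derivation:
Round 1 (k=41): L=139 R=100
Round 2 (k=33): L=100 R=96
Round 3 (k=12): L=96 R=227
Round 4 (k=23): L=227 R=12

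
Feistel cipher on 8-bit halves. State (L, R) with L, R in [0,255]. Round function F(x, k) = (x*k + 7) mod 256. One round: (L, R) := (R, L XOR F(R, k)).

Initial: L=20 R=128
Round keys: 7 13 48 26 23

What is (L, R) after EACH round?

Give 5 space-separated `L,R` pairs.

Answer: 128,147 147,254 254,52 52,177 177,218

Derivation:
Round 1 (k=7): L=128 R=147
Round 2 (k=13): L=147 R=254
Round 3 (k=48): L=254 R=52
Round 4 (k=26): L=52 R=177
Round 5 (k=23): L=177 R=218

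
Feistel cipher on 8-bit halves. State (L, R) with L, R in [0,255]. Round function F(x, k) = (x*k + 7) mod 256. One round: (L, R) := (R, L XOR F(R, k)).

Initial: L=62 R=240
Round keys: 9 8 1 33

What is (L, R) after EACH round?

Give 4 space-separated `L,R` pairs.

Answer: 240,73 73,191 191,143 143,201

Derivation:
Round 1 (k=9): L=240 R=73
Round 2 (k=8): L=73 R=191
Round 3 (k=1): L=191 R=143
Round 4 (k=33): L=143 R=201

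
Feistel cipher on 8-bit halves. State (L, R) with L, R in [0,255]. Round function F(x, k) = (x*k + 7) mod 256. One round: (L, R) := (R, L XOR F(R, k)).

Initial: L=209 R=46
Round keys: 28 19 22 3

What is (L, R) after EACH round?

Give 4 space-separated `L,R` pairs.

Round 1 (k=28): L=46 R=222
Round 2 (k=19): L=222 R=175
Round 3 (k=22): L=175 R=207
Round 4 (k=3): L=207 R=219

Answer: 46,222 222,175 175,207 207,219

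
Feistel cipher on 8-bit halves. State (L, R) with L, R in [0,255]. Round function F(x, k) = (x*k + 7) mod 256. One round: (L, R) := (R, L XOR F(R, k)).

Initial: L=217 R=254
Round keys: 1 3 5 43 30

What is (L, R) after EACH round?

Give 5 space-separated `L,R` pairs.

Round 1 (k=1): L=254 R=220
Round 2 (k=3): L=220 R=101
Round 3 (k=5): L=101 R=220
Round 4 (k=43): L=220 R=158
Round 5 (k=30): L=158 R=87

Answer: 254,220 220,101 101,220 220,158 158,87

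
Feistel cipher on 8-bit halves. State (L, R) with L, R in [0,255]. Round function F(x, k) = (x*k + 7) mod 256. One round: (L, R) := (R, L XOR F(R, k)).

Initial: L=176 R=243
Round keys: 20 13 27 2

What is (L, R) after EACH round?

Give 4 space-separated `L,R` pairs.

Round 1 (k=20): L=243 R=179
Round 2 (k=13): L=179 R=237
Round 3 (k=27): L=237 R=181
Round 4 (k=2): L=181 R=156

Answer: 243,179 179,237 237,181 181,156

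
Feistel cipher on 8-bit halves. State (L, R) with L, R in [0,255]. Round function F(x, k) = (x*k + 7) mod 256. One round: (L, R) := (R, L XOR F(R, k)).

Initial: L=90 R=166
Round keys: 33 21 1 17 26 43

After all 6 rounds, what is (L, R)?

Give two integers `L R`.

Round 1 (k=33): L=166 R=55
Round 2 (k=21): L=55 R=44
Round 3 (k=1): L=44 R=4
Round 4 (k=17): L=4 R=103
Round 5 (k=26): L=103 R=121
Round 6 (k=43): L=121 R=61

Answer: 121 61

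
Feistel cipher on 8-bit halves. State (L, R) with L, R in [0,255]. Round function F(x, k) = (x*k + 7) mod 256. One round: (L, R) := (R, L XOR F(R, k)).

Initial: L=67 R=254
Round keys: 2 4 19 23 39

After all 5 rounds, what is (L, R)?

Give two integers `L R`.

Round 1 (k=2): L=254 R=64
Round 2 (k=4): L=64 R=249
Round 3 (k=19): L=249 R=194
Round 4 (k=23): L=194 R=140
Round 5 (k=39): L=140 R=153

Answer: 140 153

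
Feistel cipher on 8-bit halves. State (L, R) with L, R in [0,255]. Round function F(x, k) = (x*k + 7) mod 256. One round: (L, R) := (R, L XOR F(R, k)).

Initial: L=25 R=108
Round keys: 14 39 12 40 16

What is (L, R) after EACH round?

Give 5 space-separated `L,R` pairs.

Answer: 108,246 246,237 237,213 213,162 162,242

Derivation:
Round 1 (k=14): L=108 R=246
Round 2 (k=39): L=246 R=237
Round 3 (k=12): L=237 R=213
Round 4 (k=40): L=213 R=162
Round 5 (k=16): L=162 R=242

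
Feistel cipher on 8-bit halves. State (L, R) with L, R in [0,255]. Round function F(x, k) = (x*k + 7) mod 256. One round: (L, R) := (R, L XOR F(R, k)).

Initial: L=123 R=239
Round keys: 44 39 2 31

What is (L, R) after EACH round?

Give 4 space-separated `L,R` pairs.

Round 1 (k=44): L=239 R=96
Round 2 (k=39): L=96 R=72
Round 3 (k=2): L=72 R=247
Round 4 (k=31): L=247 R=184

Answer: 239,96 96,72 72,247 247,184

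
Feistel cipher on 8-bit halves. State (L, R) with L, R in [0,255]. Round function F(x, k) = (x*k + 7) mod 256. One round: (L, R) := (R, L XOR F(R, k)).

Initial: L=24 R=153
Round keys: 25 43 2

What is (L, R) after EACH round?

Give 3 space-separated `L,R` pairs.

Round 1 (k=25): L=153 R=224
Round 2 (k=43): L=224 R=62
Round 3 (k=2): L=62 R=99

Answer: 153,224 224,62 62,99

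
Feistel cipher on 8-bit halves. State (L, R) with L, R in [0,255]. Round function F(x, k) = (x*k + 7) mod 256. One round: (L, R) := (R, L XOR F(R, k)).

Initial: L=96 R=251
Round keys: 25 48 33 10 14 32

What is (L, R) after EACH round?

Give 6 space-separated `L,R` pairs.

Answer: 251,234 234,28 28,73 73,253 253,148 148,122

Derivation:
Round 1 (k=25): L=251 R=234
Round 2 (k=48): L=234 R=28
Round 3 (k=33): L=28 R=73
Round 4 (k=10): L=73 R=253
Round 5 (k=14): L=253 R=148
Round 6 (k=32): L=148 R=122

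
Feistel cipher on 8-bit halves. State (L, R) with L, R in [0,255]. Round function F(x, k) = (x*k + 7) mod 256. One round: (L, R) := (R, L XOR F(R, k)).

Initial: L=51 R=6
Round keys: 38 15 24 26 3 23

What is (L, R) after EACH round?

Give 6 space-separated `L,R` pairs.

Answer: 6,216 216,169 169,7 7,20 20,68 68,55

Derivation:
Round 1 (k=38): L=6 R=216
Round 2 (k=15): L=216 R=169
Round 3 (k=24): L=169 R=7
Round 4 (k=26): L=7 R=20
Round 5 (k=3): L=20 R=68
Round 6 (k=23): L=68 R=55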